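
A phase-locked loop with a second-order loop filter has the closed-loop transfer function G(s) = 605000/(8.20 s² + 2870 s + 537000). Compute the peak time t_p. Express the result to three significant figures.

Dividing through by 8.20: denominator becomes s² + 350.0 s + 65490.
So ω_n = √65490 = 256 rad/s and ζ = 350.0/(2·256) = 0.684.
ω_d = 256·√(1 − 0.684²) = 187 rad/s. t_p = π/ω_d = 0.0168 s.

t_p ≈ 0.0168 s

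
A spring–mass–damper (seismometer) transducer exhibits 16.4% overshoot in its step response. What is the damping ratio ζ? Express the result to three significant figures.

From %OS = 100·exp(−πζ/√(1−ζ²)), invert to get ζ = −ln(OS)/√(π² + ln²(OS)) with OS = 0.164.
−ln 0.164 = 1.808, so ζ = 1.808/√(π² + 3.268) = 0.499.

ζ ≈ 0.499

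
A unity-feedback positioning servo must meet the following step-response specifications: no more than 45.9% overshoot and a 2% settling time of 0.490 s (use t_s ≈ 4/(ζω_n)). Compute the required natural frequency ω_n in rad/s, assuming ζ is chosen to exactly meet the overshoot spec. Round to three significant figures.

ω_n ≈ 33.9 rad/s

From %OS = 100·exp(−πζ/√(1−ζ²)), invert to get ζ = −ln(OS)/√(π² + ln²(OS)) with OS = 0.459.
−ln 0.459 = 0.7787, so ζ = 0.7787/√(π² + 0.6064) = 0.241.
Then ω_n = 4/(ζ t_s) = 4/(0.241 × 0.490) = 33.9 rad/s.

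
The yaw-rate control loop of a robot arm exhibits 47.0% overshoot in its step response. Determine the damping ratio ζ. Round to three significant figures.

ζ ≈ 0.234

From %OS = 100·exp(−πζ/√(1−ζ²)), invert to get ζ = −ln(OS)/√(π² + ln²(OS)) with OS = 0.470.
−ln 0.470 = 0.7550, so ζ = 0.7550/√(π² + 0.5701) = 0.234.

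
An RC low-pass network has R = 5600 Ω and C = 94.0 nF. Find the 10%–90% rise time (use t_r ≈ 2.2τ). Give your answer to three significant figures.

t_r ≈ 0.00116 s

τ = RC = 5600 × 94.0 nF = 0.000526 s.
t_r ≈ 2.2τ = 0.00116 s.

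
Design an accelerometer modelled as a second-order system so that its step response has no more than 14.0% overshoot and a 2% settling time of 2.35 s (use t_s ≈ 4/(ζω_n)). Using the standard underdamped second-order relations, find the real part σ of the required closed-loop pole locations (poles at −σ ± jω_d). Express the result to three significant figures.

The settling-time spec alone fixes σ = ζω_n = 4/t_s = 4/2.35 = 1.70.
(Overshoot then fixes ζ = 0.531 and hence ω_d = σ·√(1−ζ²)/ζ = 2.72 rad/s.)

σ ≈ 1.70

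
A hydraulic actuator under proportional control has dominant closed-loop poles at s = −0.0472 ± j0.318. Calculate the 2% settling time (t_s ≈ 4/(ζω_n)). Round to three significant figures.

t_s ≈ 84.7 s

For poles at −σ ± jω_d, ζω_n = σ = 0.0472, so t_s ≈ 4/σ = 84.7 s.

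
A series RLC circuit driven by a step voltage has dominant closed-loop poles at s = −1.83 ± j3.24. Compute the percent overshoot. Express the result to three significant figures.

%OS ≈ 17.0%

|pole| = ω_n = √(1.83² + 3.24²) = 3.72 rad/s; ζ = cos θ = σ/ω_n = 0.492.
Overshoot: exp(−π·0.492/√(1−0.492²)) = 0.170, i.e. 17.0%.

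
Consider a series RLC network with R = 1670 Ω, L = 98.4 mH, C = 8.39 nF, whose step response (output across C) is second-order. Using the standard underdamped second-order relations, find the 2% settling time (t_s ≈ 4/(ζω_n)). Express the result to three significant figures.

t_s ≈ 0.000471 s

For a series RLC circuit (capacitor voltage as output), ω_n = 1/√(LC) = 1/√(98.4 mH · 8.39 nF) = 34800 rad/s.
ζ = (R/2)·√(C/L) = (1670/2)·√(8.39 nF/98.4 mH) = 0.244.
t_s ≈ 4/(ζω_n) = 0.000471 s.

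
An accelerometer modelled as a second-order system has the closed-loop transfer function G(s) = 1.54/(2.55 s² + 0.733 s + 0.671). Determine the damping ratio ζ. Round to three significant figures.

ζ ≈ 0.280

Dividing through by 2.55: denominator becomes s² + 0.2875 s + 0.2631.
So ω_n = √0.2631 = 0.513 rad/s and ζ = 0.2875/(2·0.513) = 0.280.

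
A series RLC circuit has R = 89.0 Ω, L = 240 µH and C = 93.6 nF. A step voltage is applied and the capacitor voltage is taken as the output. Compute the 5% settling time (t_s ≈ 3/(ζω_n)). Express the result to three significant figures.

For a series RLC circuit (capacitor voltage as output), ω_n = 1/√(LC) = 1/√(240 µH · 93.6 nF) = 211000 rad/s.
ζ = (R/2)·√(C/L) = (89.0/2)·√(93.6 nF/240 µH) = 0.879.
t_s ≈ 3/(ζω_n) = 0.0000162 s.

t_s ≈ 0.0000162 s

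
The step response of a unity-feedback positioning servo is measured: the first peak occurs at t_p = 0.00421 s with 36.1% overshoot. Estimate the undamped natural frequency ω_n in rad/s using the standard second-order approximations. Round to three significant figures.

ζ from %OS: ζ = |ln 0.361|/√(π²+ln²0.361) = 0.308.
From t_p = π/ω_d, ω_d = π/0.00421 = 746 rad/s, so ω_n = ω_d/√(1−ζ²) = 784 rad/s.

ω_n ≈ 784 rad/s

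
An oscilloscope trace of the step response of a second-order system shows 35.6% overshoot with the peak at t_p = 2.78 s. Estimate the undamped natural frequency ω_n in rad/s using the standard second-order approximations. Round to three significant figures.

ω_n ≈ 1.19 rad/s

From the overshoot, ζ = −ln(OS)/√(π²+ln²(OS)) = 0.312.
From t_p = π/ω_d, ω_d = π/2.78 = 1.13 rad/s, so ω_n = ω_d/√(1−ζ²) = 1.19 rad/s.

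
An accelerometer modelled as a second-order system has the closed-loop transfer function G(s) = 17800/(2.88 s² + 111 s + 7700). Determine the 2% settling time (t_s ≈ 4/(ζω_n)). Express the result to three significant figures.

t_s ≈ 0.208 s

Dividing through by 2.88: denominator becomes s² + 38.54 s + 2674.
So ω_n = √2674 = 51.7 rad/s and ζ = 38.54/(2·51.7) = 0.373.
t_s ≈ 4/(ζω_n) = 0.208 s.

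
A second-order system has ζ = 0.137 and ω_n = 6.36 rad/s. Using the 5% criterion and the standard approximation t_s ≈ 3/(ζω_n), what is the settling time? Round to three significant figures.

t_s ≈ 3/(ζω_n) = 3/(0.137 × 6.36) = 3.44 s.

t_s ≈ 3.44 s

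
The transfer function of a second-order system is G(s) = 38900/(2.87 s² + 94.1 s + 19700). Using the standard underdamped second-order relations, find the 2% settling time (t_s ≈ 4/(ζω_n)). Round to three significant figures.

Dividing through by 2.87: denominator becomes s² + 32.79 s + 6864.
So ω_n = √6864 = 82.8 rad/s and ζ = 32.79/(2·82.8) = 0.198.
t_s ≈ 4/(ζω_n) = 0.244 s.

t_s ≈ 0.244 s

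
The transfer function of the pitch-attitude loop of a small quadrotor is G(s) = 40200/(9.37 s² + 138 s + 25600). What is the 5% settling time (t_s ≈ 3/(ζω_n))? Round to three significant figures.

Dividing through by 9.37: denominator becomes s² + 14.73 s + 2732.
So ω_n = √2732 = 52.3 rad/s and ζ = 14.73/(2·52.3) = 0.141.
t_s ≈ 3/(ζω_n) = 0.407 s.

t_s ≈ 0.407 s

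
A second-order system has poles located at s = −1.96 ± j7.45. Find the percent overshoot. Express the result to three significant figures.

%OS ≈ 43.8%

With σ = 1.96, ω_d = 7.45: ω_n = √(σ²+ω_d²) = 7.70 rad/s, ζ = σ/ω_n = 0.254.
%OS = 100·exp(−πζ/√(1−ζ²)) = 43.8%.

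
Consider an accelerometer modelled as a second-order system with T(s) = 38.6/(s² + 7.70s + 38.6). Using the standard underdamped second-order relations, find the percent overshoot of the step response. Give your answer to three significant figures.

%OS ≈ 8.37%

ω_n = √38.6 = 6.21 rad/s; ζ = 7.70/(2·6.21) = 0.620.
%OS = 100·exp(−πζ/√(1−ζ²)) = 8.37%.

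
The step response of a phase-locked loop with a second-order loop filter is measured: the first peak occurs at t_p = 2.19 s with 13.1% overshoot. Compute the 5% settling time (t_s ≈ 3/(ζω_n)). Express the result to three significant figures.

t_s ≈ 3.23 s

From the overshoot, ζ = −ln(OS)/√(π²+ln²(OS)) = 0.543.
From t_p = π/ω_d, ω_d = π/2.19 = 1.43 rad/s, so ω_n = ω_d/√(1−ζ²) = 1.71 rad/s.
t_s ≈ 3/(ζω_n) = 3/(0.543·1.71) = 3.23 s.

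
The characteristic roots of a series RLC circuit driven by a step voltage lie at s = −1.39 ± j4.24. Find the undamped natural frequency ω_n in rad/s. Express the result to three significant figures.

The poles are at −σ ± jω_d with σ = 1.39 and ω_d = 4.24, so ω_n = √(σ²+ω_d²) = 4.46 rad/s and ζ = σ/ω_n = 0.312.

ω_n ≈ 4.46 rad/s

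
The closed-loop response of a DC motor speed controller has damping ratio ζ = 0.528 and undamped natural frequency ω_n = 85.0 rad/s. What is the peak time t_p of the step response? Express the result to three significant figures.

The damped frequency is ω_d = ω_n√(1−ζ²) = 85.0·√(1−0.279) = 72.2 rad/s.
Peak time t_p = π/ω_d = π/72.2 = 0.0435 s.

t_p ≈ 0.0435 s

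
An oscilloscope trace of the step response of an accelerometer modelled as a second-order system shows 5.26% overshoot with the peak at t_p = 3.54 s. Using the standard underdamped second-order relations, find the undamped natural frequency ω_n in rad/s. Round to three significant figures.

The overshoot fixes ζ = −ln(OS)/√(π²+ln²(OS)) = 0.684.
From t_p = π/ω_d, ω_d = π/3.54 = 0.887 rad/s, so ω_n = ω_d/√(1−ζ²) = 1.22 rad/s.

ω_n ≈ 1.22 rad/s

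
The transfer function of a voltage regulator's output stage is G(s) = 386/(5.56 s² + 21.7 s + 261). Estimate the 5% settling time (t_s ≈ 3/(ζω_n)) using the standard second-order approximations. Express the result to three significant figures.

t_s ≈ 1.54 s

Dividing through by 5.56: denominator becomes s² + 3.903 s + 46.94.
So ω_n = √46.94 = 6.85 rad/s and ζ = 3.903/(2·6.85) = 0.285.
t_s ≈ 3/(ζω_n) = 1.54 s.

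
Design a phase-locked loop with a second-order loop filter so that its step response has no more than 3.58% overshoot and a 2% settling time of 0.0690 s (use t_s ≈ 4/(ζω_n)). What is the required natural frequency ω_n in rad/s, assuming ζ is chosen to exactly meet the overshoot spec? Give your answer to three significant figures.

ζ = −ln(OS)/√(π² + (ln OS)²). With OS = 0.0358, ln OS = −3.330 and ζ = 3.330/4.578 = 0.727.
From t_s ≈ 4/(ζω_n): ω_n = 4/(ζ·t_s) = 4/(0.727·0.0690) = 79.7 rad/s.

ω_n ≈ 79.7 rad/s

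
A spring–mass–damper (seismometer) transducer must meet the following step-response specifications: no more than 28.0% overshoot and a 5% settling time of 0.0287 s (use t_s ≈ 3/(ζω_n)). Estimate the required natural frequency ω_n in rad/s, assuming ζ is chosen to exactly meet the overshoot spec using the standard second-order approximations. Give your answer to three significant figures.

ω_n ≈ 278 rad/s

ζ = −ln(OS)/√(π² + (ln OS)²). With OS = 0.280, ln OS = −1.273 and ζ = 1.273/3.390 = 0.376.
Then ω_n = 3/(ζ t_s) = 3/(0.376 × 0.0287) = 278 rad/s.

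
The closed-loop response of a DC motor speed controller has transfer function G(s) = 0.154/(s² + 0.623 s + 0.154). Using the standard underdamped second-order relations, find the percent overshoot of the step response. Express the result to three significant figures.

Matching coefficients with s² + 2ζω_n s + ω_n² gives ω_n² = 0.154 ⇒ ω_n = 0.392 rad/s, and ζ = 0.623/(2ω_n) = 0.794.
%OS = 100·exp(−πζ/√(1−ζ²)) = 1.66%.

%OS ≈ 1.66%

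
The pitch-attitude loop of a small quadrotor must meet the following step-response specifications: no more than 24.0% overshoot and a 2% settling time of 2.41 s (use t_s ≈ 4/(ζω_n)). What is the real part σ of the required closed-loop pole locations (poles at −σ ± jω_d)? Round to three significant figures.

σ ≈ 1.66

The settling-time spec alone fixes σ = ζω_n = 4/t_s = 4/2.41 = 1.66.
(Overshoot then fixes ζ = 0.414 and hence ω_d = σ·√(1−ζ²)/ζ = 3.65 rad/s.)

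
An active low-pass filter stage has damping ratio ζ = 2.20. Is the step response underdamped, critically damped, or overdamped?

overdamped

Since ζ = 2.20 > 1, the system is overdamped.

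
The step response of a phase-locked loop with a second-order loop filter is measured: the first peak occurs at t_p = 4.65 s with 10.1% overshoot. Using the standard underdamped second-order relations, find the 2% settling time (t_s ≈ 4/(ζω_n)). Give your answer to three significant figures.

ζ from %OS: ζ = |ln 0.101|/√(π²+ln²0.101) = 0.589.
t_p = π/ω_d ⇒ ω_d = 0.676 rad/s; then ω_n = ω_d/√(1−ζ²) = 0.836 rad/s.
t_s ≈ 4/(ζω_n) = 4/(0.589·0.836) = 8.11 s.

t_s ≈ 8.11 s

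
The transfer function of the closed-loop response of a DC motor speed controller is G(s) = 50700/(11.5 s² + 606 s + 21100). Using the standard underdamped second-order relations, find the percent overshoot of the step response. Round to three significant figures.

Dividing through by 11.5: denominator becomes s² + 52.70 s + 1835.
So ω_n = √1835 = 42.8 rad/s and ζ = 52.70/(2·42.8) = 0.615.
%OS = 100 e^{−πζ/√(1−ζ²)} with ζ = 0.615 gives 8.62%.

%OS ≈ 8.62%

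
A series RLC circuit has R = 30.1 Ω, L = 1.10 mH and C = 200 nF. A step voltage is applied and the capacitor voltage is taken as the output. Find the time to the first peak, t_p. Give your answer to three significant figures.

For a series RLC circuit (capacitor voltage as output), ω_n = 1/√(LC) = 1/√(1.10 mH · 200 nF) = 67400 rad/s.
ζ = (R/2)·√(C/L) = (30.1/2)·√(200 nF/1.10 mH) = 0.203.
ω_d = 67400·√(1 − 0.203²) = 66000 rad/s. t_p = π/ω_d = 0.0000476 s.

t_p ≈ 0.0000476 s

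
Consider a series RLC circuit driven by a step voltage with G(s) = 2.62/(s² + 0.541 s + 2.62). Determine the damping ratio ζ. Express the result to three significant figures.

ζ ≈ 0.167

Comparing the denominator to s² + 2ζω_n s + ω_n²: ω_n = √2.62 = 1.62 rad/s, and 2ζω_n = 0.541 so ζ = 0.541/(2·1.62) = 0.167.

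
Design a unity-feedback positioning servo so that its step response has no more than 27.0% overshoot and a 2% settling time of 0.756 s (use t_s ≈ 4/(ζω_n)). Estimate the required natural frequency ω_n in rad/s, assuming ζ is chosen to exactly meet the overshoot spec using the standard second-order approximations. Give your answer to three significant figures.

ω_n ≈ 13.8 rad/s

From %OS = 100·exp(−πζ/√(1−ζ²)), invert to get ζ = −ln(OS)/√(π² + ln²(OS)) with OS = 0.270.
−ln 0.270 = 1.309, so ζ = 1.309/√(π² + 1.714) = 0.385.
From t_s ≈ 4/(ζω_n): ω_n = 4/(ζ·t_s) = 4/(0.385·0.756) = 13.8 rad/s.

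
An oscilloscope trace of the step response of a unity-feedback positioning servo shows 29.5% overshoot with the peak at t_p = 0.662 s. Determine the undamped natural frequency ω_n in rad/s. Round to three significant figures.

ζ from %OS: ζ = |ln 0.295|/√(π²+ln²0.295) = 0.362.
t_p = π/ω_d ⇒ ω_d = 4.75 rad/s; then ω_n = ω_d/√(1−ζ²) = 5.09 rad/s.

ω_n ≈ 5.09 rad/s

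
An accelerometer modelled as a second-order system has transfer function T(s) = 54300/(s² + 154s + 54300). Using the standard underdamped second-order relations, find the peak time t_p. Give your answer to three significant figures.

t_p ≈ 0.0143 s

Comparing the denominator to s² + 2ζω_n s + ω_n²: ω_n = √54300 = 233 rad/s, and 2ζω_n = 154 so ζ = 154/(2·233) = 0.330.
ω_d = 233·√(1 − 0.330²) = 220 rad/s. Then t_p = π/ω_d = 0.0143 s.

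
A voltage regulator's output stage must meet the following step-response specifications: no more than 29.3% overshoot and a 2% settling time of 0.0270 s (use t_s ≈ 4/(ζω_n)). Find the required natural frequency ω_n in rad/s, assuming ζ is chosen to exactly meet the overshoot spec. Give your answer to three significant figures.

From %OS = 100·exp(−πζ/√(1−ζ²)), invert to get ζ = −ln(OS)/√(π² + ln²(OS)) with OS = 0.293.
−ln 0.293 = 1.228, so ζ = 1.228/√(π² + 1.507) = 0.364.
From t_s ≈ 4/(ζω_n): ω_n = 4/(ζ·t_s) = 4/(0.364·0.0270) = 407 rad/s.

ω_n ≈ 407 rad/s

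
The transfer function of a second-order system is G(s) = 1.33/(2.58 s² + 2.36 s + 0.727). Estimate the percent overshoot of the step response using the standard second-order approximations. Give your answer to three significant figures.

%OS ≈ 0.483%

Dividing through by 2.58: denominator becomes s² + 0.9147 s + 0.2818.
So ω_n = √0.2818 = 0.531 rad/s and ζ = 0.9147/(2·0.531) = 0.862.
%OS = 100·exp(−πζ/√(1−ζ²)) = 0.483%.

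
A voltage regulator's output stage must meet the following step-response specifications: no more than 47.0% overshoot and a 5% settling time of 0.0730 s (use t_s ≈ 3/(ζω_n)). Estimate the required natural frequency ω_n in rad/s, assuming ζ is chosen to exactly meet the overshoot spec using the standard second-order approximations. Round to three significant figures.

ζ = −ln(OS)/√(π² + (ln OS)²). With OS = 0.470, ln OS = −0.7550 and ζ = 0.7550/3.231 = 0.234.
From t_s ≈ 3/(ζω_n): ω_n = 3/(ζ·t_s) = 3/(0.234·0.0730) = 176 rad/s.

ω_n ≈ 176 rad/s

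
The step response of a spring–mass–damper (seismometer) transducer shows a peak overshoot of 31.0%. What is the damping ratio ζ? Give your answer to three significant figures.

ζ ≈ 0.349

From %OS = 100·exp(−πζ/√(1−ζ²)), invert to get ζ = −ln(OS)/√(π² + ln²(OS)) with OS = 0.310.
−ln 0.310 = 1.171, so ζ = 1.171/√(π² + 1.372) = 0.349.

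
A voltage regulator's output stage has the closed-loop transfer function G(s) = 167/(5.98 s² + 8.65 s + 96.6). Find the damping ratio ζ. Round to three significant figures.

Dividing through by 5.98: denominator becomes s² + 1.446 s + 16.15.
So ω_n = √16.15 = 4.02 rad/s and ζ = 1.446/(2·4.02) = 0.180.

ζ ≈ 0.180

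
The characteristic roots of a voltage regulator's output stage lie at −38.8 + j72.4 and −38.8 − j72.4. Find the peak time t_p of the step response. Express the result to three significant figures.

t_p ≈ 0.0434 s

t_p = π/ω_d with ω_d = 72.4 (the imaginary part), so t_p = 0.0434 s.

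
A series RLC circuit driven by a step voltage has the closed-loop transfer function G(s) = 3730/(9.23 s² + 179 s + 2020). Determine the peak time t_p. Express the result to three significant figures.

Dividing through by 9.23: denominator becomes s² + 19.39 s + 218.9.
So ω_n = √218.9 = 14.8 rad/s and ζ = 19.39/(2·14.8) = 0.655.
ω_d = ω_n√(1−ζ²) = 11.2 rad/s. t_p = π/ω_d = 0.281 s.

t_p ≈ 0.281 s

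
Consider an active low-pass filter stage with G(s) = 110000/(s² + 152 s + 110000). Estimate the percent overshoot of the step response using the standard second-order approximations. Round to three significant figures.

ω_n = √110000 = 332 rad/s; ζ = 152/(2·332) = 0.229.
%OS = 100 e^{−πζ/√(1−ζ²)} with ζ = 0.229 gives 47.7%.

%OS ≈ 47.7%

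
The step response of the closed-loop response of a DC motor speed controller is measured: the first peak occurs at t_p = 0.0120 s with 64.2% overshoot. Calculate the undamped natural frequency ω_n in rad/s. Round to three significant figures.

From the overshoot, ζ = −ln(OS)/√(π²+ln²(OS)) = 0.140.
From t_p = π/ω_d, ω_d = π/0.0120 = 262 rad/s, so ω_n = ω_d/√(1−ζ²) = 264 rad/s.

ω_n ≈ 264 rad/s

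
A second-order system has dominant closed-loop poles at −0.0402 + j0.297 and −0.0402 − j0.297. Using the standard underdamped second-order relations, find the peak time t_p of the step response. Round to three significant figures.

t_p ≈ 10.6 s

t_p = π/ω_d with ω_d = 0.297 (the imaginary part), so t_p = 10.6 s.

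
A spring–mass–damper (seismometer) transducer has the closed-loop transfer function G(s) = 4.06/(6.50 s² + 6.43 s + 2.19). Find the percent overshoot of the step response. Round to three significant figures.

%OS ≈ 0.600%

Dividing through by 6.50: denominator becomes s² + 0.9892 s + 0.3369.
So ω_n = √0.3369 = 0.580 rad/s and ζ = 0.9892/(2·0.580) = 0.852.
%OS = 100 e^{−πζ/√(1−ζ²)} with ζ = 0.852 gives 0.600%.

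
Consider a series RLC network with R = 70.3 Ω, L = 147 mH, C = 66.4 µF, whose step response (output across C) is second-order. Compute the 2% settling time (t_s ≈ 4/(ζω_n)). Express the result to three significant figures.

t_s ≈ 0.0167 s

For a series RLC circuit (capacitor voltage as output), ω_n = 1/√(LC) = 1/√(147 mH · 66.4 µF) = 320 rad/s.
ζ = (R/2)·√(C/L) = (70.3/2)·√(66.4 µF/147 mH) = 0.747.
t_s ≈ 4/(ζω_n) = 0.0167 s.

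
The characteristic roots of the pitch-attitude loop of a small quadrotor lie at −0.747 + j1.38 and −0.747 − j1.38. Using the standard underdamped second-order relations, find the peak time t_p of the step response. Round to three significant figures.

t_p = π/ω_d with ω_d = 1.38 (the imaginary part), so t_p = 2.28 s.

t_p ≈ 2.28 s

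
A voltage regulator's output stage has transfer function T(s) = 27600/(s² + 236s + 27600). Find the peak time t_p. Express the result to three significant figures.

Comparing the denominator to s² + 2ζω_n s + ω_n²: ω_n = √27600 = 166 rad/s, and 2ζω_n = 236 so ζ = 236/(2·166) = 0.710.
ω_d = 166·√(1 − 0.710²) = 117 rad/s. Then t_p = π/ω_d = 0.0269 s.

t_p ≈ 0.0269 s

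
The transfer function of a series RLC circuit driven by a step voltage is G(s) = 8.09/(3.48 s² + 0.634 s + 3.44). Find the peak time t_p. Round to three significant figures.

Dividing through by 3.48: denominator becomes s² + 0.1822 s + 0.9885.
So ω_n = √0.9885 = 0.994 rad/s and ζ = 0.1822/(2·0.994) = 0.0916.
The damped frequency ω_d = ω_n√(1−ζ²) = 0.990 rad/s. t_p = π/ω_d = 3.17 s.

t_p ≈ 3.17 s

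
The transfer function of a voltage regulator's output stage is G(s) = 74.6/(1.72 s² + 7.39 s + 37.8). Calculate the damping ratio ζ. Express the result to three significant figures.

Dividing through by 1.72: denominator becomes s² + 4.297 s + 21.98.
So ω_n = √21.98 = 4.69 rad/s and ζ = 4.297/(2·4.69) = 0.458.

ζ ≈ 0.458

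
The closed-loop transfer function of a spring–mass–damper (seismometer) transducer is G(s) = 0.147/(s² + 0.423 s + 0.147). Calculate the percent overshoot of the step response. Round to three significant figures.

Matching coefficients with s² + 2ζω_n s + ω_n² gives ω_n² = 0.147 ⇒ ω_n = 0.383 rad/s, and ζ = 0.423/(2ω_n) = 0.552.
%OS = 100 e^{−πζ/√(1−ζ²)} with ζ = 0.552 gives 12.5%.

%OS ≈ 12.5%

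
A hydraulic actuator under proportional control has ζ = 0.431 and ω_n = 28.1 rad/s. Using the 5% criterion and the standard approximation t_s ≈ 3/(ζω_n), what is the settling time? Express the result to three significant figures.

t_s ≈ 3/(ζω_n) = 3/(0.431 × 28.1) = 0.248 s.

t_s ≈ 0.248 s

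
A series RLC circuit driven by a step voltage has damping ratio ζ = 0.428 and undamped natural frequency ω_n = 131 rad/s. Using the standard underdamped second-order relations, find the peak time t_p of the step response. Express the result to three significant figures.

t_p ≈ 0.0265 s

The damped frequency is ω_d = ω_n√(1−ζ²) = 131·√(1−0.183) = 118 rad/s.
Peak time t_p = π/ω_d = π/118 = 0.0265 s.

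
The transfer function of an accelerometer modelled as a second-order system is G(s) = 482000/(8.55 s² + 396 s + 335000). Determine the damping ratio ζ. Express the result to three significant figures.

Dividing through by 8.55: denominator becomes s² + 46.32 s + 39180.
So ω_n = √39180 = 198 rad/s and ζ = 46.32/(2·198) = 0.117.

ζ ≈ 0.117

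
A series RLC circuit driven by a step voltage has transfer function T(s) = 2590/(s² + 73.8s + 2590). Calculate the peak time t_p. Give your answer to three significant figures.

Matching coefficients with s² + 2ζω_n s + ω_n² gives ω_n² = 2590 ⇒ ω_n = 50.9 rad/s, and ζ = 73.8/(2ω_n) = 0.725.
ω_d = 50.9·√(1 − 0.725²) = 35.0 rad/s. Then t_p = π/ω_d = 0.0896 s.

t_p ≈ 0.0896 s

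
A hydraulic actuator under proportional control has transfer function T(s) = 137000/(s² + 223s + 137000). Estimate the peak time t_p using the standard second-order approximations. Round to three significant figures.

ω_n = √137000 = 370 rad/s; ζ = 223/(2·370) = 0.301.
ω_d = ω_n√(1−ζ²) = 353 rad/s. Then t_p = π/ω_d = 0.00890 s.

t_p ≈ 0.00890 s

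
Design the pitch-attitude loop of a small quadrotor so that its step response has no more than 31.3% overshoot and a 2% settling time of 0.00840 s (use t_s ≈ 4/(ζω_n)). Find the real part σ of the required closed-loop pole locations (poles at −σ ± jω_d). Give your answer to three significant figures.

The settling-time spec alone fixes σ = ζω_n = 4/t_s = 4/0.00840 = 476.
(Overshoot then fixes ζ = 0.347 and hence ω_d = σ·√(1−ζ²)/ζ = 1290 rad/s.)

σ ≈ 476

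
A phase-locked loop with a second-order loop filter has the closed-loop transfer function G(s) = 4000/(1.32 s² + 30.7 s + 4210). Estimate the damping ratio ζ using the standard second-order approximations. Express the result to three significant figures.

Dividing through by 1.32: denominator becomes s² + 23.26 s + 3189.
So ω_n = √3189 = 56.5 rad/s and ζ = 23.26/(2·56.5) = 0.206.

ζ ≈ 0.206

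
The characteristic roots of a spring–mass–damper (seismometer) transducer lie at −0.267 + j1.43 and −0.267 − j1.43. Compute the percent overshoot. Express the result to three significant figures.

%OS ≈ 55.6%

|pole| = ω_n = √(0.267² + 1.43²) = 1.45 rad/s; ζ = cos θ = σ/ω_n = 0.184.
%OS = 100 e^{−πζ/√(1−ζ²)} with ζ = 0.184 gives 55.6%.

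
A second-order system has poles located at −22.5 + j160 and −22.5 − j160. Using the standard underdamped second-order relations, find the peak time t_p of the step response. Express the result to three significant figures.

t_p ≈ 0.0196 s

t_p = π/ω_d with ω_d = 160 (the imaginary part), so t_p = 0.0196 s.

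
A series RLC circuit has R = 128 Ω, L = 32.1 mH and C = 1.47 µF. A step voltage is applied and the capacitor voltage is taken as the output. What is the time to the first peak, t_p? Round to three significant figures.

For a series RLC circuit (capacitor voltage as output), ω_n = 1/√(LC) = 1/√(32.1 mH · 1.47 µF) = 4600 rad/s.
ζ = (R/2)·√(C/L) = (128/2)·√(1.47 µF/32.1 mH) = 0.433.
ω_d = 4600·√(1 − 0.433²) = 4150 rad/s. t_p = π/ω_d = 0.000757 s.

t_p ≈ 0.000757 s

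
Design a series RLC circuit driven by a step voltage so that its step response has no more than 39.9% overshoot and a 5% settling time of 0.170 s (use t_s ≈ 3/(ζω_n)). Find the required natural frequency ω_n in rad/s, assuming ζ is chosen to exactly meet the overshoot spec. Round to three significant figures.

ω_n ≈ 62.9 rad/s

From %OS = 100·exp(−πζ/√(1−ζ²)), invert to get ζ = −ln(OS)/√(π² + ln²(OS)) with OS = 0.399.
−ln 0.399 = 0.9188, so ζ = 0.9188/√(π² + 0.8442) = 0.281.
Then ω_n = 3/(ζ t_s) = 3/(0.281 × 0.170) = 62.9 rad/s.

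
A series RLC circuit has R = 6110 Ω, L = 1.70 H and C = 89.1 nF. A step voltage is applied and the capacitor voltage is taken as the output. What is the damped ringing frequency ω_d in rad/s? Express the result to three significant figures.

For a series RLC circuit (capacitor voltage as output), ω_n = 1/√(LC) = 1/√(1.70 H · 89.1 nF) = 2570 rad/s.
ζ = (R/2)·√(C/L) = (6110/2)·√(89.1 nF/1.70 H) = 0.699.
ω_d = ω_n√(1−ζ²) = 1840 rad/s.

ω_d ≈ 1840 rad/s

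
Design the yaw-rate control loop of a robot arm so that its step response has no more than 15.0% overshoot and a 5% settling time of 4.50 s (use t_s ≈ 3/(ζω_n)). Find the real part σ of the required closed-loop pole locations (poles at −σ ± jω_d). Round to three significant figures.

The settling-time spec alone fixes σ = ζω_n = 3/t_s = 3/4.50 = 0.667.
(Overshoot then fixes ζ = 0.517 and hence ω_d = σ·√(1−ζ²)/ζ = 1.10 rad/s.)

σ ≈ 0.667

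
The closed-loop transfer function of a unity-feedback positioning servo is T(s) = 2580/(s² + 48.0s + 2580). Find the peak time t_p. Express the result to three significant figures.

ω_n = √2580 = 50.8 rad/s; ζ = 48.0/(2·50.8) = 0.472.
The damped frequency ω_d = ω_n√(1−ζ²) = 44.8 rad/s. Then t_p = π/ω_d = 0.0702 s.

t_p ≈ 0.0702 s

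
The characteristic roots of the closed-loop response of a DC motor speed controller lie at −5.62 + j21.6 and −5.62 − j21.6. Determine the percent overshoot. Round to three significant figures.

%OS ≈ 44.2%

With σ = 5.62, ω_d = 21.6: ω_n = √(σ²+ω_d²) = 22.3 rad/s, ζ = σ/ω_n = 0.252.
%OS = 100 e^{−πζ/√(1−ζ²)} with ζ = 0.252 gives 44.2%.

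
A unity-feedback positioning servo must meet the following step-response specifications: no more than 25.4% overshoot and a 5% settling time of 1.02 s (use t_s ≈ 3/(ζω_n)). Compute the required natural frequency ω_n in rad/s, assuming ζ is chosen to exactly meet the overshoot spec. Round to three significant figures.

ω_n ≈ 7.36 rad/s

ζ = −ln(OS)/√(π² + (ln OS)²). With OS = 0.254, ln OS = −1.370 and ζ = 1.370/3.427 = 0.400.
Then ω_n = 3/(ζ t_s) = 3/(0.400 × 1.02) = 7.36 rad/s.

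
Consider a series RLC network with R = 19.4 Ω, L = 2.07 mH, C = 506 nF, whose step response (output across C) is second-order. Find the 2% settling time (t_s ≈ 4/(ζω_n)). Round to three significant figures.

t_s ≈ 0.000854 s

For a series RLC circuit (capacitor voltage as output), ω_n = 1/√(LC) = 1/√(2.07 mH · 506 nF) = 30900 rad/s.
ζ = (R/2)·√(C/L) = (19.4/2)·√(506 nF/2.07 mH) = 0.152.
t_s ≈ 4/(ζω_n) = 0.000854 s.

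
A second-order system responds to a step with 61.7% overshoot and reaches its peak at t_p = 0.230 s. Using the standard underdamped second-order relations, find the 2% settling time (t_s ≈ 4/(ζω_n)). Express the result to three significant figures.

t_s ≈ 1.91 s

ζ from %OS: ζ = |ln 0.617|/√(π²+ln²0.617) = 0.152.
t_p = π/ω_d ⇒ ω_d = 13.7 rad/s; then ω_n = ω_d/√(1−ζ²) = 13.8 rad/s.
t_s ≈ 4/(ζω_n) = 4/(0.152·13.8) = 1.91 s.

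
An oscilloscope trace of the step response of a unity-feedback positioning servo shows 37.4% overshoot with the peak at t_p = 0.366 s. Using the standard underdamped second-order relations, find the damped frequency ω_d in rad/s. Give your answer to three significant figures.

t_p = π/ω_d, so ω_d = π/0.366 = 8.58 rad/s.

ω_d ≈ 8.58 rad/s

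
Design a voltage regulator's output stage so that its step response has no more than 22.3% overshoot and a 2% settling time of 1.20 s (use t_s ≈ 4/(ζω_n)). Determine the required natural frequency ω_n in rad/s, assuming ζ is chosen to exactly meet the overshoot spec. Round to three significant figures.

From %OS = 100·exp(−πζ/√(1−ζ²)), invert to get ζ = −ln(OS)/√(π² + ln²(OS)) with OS = 0.223.
−ln 0.223 = 1.501, so ζ = 1.501/√(π² + 2.252) = 0.431.
Then ω_n = 4/(ζ t_s) = 4/(0.431 × 1.20) = 7.73 rad/s.

ω_n ≈ 7.73 rad/s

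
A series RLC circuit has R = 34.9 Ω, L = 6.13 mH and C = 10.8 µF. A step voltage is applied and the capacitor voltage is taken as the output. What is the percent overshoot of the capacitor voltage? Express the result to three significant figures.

For a series RLC circuit (capacitor voltage as output), ω_n = 1/√(LC) = 1/√(6.13 mH · 10.8 µF) = 3890 rad/s.
ζ = (R/2)·√(C/L) = (34.9/2)·√(10.8 µF/6.13 mH) = 0.732.
%OS = 100 e^{−πζ/√(1−ζ²)} with ζ = 0.732 gives 3.41%.

%OS ≈ 3.41%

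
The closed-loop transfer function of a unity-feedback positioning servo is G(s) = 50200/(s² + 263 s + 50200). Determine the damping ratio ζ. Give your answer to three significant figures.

Matching coefficients with s² + 2ζω_n s + ω_n² gives ω_n² = 50200 ⇒ ω_n = 224 rad/s, and ζ = 263/(2ω_n) = 0.587.

ζ ≈ 0.587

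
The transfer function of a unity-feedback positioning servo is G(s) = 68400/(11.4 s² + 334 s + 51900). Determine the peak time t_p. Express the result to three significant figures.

Dividing through by 11.4: denominator becomes s² + 29.30 s + 4553.
So ω_n = √4553 = 67.5 rad/s and ζ = 29.30/(2·67.5) = 0.217.
ω_d = 67.5·√(1 − 0.217²) = 65.9 rad/s. t_p = π/ω_d = 0.0477 s.

t_p ≈ 0.0477 s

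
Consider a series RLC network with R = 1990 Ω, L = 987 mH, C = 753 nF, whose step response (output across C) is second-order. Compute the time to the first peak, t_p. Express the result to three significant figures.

t_p ≈ 0.00548 s

For a series RLC circuit (capacitor voltage as output), ω_n = 1/√(LC) = 1/√(987 mH · 753 nF) = 1160 rad/s.
ζ = (R/2)·√(C/L) = (1990/2)·√(753 nF/987 mH) = 0.869.
ω_d = 1160·√(1 − 0.869²) = 574 rad/s. t_p = π/ω_d = 0.00548 s.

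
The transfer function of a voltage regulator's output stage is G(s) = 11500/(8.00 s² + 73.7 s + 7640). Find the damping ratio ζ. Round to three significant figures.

ζ ≈ 0.149

Dividing through by 8.00: denominator becomes s² + 9.213 s + 955.0.
So ω_n = √955.0 = 30.9 rad/s and ζ = 9.213/(2·30.9) = 0.149.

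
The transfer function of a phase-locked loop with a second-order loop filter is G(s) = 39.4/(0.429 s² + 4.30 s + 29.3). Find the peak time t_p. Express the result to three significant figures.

t_p ≈ 0.478 s

Dividing through by 0.429: denominator becomes s² + 10.02 s + 68.30.
So ω_n = √68.30 = 8.26 rad/s and ζ = 10.02/(2·8.26) = 0.606.
The damped frequency ω_d = ω_n√(1−ζ²) = 6.57 rad/s. t_p = π/ω_d = 0.478 s.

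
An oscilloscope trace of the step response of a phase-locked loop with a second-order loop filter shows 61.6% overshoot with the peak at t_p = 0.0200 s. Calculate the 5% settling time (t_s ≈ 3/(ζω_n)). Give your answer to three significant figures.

The overshoot fixes ζ = −ln(OS)/√(π²+ln²(OS)) = 0.152.
From t_p = π/ω_d, ω_d = π/0.0200 = 157 rad/s, so ω_n = ω_d/√(1−ζ²) = 159 rad/s.
t_s ≈ 3/(ζω_n) = 3/(0.152·159) = 0.124 s.

t_s ≈ 0.124 s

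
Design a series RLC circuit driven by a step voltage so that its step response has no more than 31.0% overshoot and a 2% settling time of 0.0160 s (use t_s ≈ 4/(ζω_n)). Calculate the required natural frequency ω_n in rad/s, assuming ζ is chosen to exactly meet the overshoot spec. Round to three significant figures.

ω_n ≈ 716 rad/s

ζ = −ln(OS)/√(π² + (ln OS)²). With OS = 0.310, ln OS = −1.171 and ζ = 1.171/3.353 = 0.349.
From t_s ≈ 4/(ζω_n): ω_n = 4/(ζ·t_s) = 4/(0.349·0.0160) = 716 rad/s.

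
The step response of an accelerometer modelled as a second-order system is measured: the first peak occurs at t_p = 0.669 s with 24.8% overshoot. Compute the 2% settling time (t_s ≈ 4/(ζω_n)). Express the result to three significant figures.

t_s ≈ 1.92 s

The overshoot fixes ζ = −ln(OS)/√(π²+ln²(OS)) = 0.406.
From t_p = π/ω_d, ω_d = π/0.669 = 4.70 rad/s, so ω_n = ω_d/√(1−ζ²) = 5.14 rad/s.
t_s ≈ 4/(ζω_n) = 4/(0.406·5.14) = 1.92 s.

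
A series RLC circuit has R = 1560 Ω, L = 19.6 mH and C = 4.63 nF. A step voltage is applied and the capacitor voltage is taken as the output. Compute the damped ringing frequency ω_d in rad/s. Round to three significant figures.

For a series RLC circuit (capacitor voltage as output), ω_n = 1/√(LC) = 1/√(19.6 mH · 4.63 nF) = 105000 rad/s.
ζ = (R/2)·√(C/L) = (1560/2)·√(4.63 nF/19.6 mH) = 0.379.
The damped frequency ω_d = ω_n√(1−ζ²) = 97100 rad/s.

ω_d ≈ 97100 rad/s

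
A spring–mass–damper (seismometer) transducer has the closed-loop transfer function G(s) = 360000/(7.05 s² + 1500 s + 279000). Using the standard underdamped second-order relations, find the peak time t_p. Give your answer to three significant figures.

Dividing through by 7.05: denominator becomes s² + 212.8 s + 39570.
So ω_n = √39570 = 199 rad/s and ζ = 212.8/(2·199) = 0.535.
ω_d = 199·√(1 − 0.535²) = 168 rad/s. t_p = π/ω_d = 0.0187 s.

t_p ≈ 0.0187 s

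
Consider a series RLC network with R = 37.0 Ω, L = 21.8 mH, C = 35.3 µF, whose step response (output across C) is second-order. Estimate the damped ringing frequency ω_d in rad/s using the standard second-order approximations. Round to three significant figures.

For a series RLC circuit (capacitor voltage as output), ω_n = 1/√(LC) = 1/√(21.8 mH · 35.3 µF) = 1140 rad/s.
ζ = (R/2)·√(C/L) = (37.0/2)·√(35.3 µF/21.8 mH) = 0.744.
ω_d = 1140·√(1 − 0.744²) = 761 rad/s.

ω_d ≈ 761 rad/s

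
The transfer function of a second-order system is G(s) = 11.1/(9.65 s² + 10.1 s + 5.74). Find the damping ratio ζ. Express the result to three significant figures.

ζ ≈ 0.679

Dividing through by 9.65: denominator becomes s² + 1.047 s + 0.5948.
So ω_n = √0.5948 = 0.771 rad/s and ζ = 1.047/(2·0.771) = 0.679.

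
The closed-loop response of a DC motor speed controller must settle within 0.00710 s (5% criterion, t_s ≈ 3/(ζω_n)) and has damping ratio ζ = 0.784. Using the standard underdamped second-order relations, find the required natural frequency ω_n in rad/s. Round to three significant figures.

ω_n ≈ 539 rad/s

Rearranging t_s ≈ 3/(ζω_n) gives ω_n = 3/(ζ·t_s) = 3/(0.784 × 0.00710) = 539 rad/s.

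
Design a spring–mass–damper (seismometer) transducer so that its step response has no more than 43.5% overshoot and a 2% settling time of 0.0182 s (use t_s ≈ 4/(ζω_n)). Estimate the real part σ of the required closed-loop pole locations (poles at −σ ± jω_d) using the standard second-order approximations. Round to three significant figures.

σ ≈ 220

The settling-time spec alone fixes σ = ζω_n = 4/t_s = 4/0.0182 = 220.
(Overshoot then fixes ζ = 0.256 and hence ω_d = σ·√(1−ζ²)/ζ = 829 rad/s.)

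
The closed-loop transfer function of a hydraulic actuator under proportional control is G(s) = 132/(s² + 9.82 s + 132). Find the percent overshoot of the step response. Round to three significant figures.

ω_n = √132 = 11.5 rad/s; ζ = 9.82/(2·11.5) = 0.427.
%OS = 100 e^{−πζ/√(1−ζ²)} with ζ = 0.427 gives 22.6%.

%OS ≈ 22.6%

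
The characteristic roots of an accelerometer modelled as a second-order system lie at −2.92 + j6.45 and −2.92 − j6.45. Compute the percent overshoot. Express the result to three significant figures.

The poles are at −σ ± jω_d with σ = 2.92 and ω_d = 6.45, so ω_n = √(σ²+ω_d²) = 7.08 rad/s and ζ = σ/ω_n = 0.412.
%OS = 100·exp(−πζ/√(1−ζ²)) = 24.1%.

%OS ≈ 24.1%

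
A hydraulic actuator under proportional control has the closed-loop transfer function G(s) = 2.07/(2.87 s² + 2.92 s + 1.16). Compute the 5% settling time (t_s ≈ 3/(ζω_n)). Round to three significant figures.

t_s ≈ 5.90 s

Dividing through by 2.87: denominator becomes s² + 1.017 s + 0.4042.
So ω_n = √0.4042 = 0.636 rad/s and ζ = 1.017/(2·0.636) = 0.800.
t_s ≈ 3/(ζω_n) = 5.90 s.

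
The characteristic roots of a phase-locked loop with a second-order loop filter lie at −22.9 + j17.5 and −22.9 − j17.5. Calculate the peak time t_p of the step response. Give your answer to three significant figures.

t_p ≈ 0.180 s

t_p = π/ω_d with ω_d = 17.5 (the imaginary part), so t_p = 0.180 s.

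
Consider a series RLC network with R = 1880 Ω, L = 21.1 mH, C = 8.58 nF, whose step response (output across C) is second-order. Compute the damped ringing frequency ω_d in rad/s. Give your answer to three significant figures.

ω_d ≈ 59500 rad/s

For a series RLC circuit (capacitor voltage as output), ω_n = 1/√(LC) = 1/√(21.1 mH · 8.58 nF) = 74300 rad/s.
ζ = (R/2)·√(C/L) = (1880/2)·√(8.58 nF/21.1 mH) = 0.599.
The damped frequency ω_d = ω_n√(1−ζ²) = 59500 rad/s.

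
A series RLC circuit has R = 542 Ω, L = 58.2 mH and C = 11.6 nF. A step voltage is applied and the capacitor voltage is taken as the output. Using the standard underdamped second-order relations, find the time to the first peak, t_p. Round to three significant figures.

For a series RLC circuit (capacitor voltage as output), ω_n = 1/√(LC) = 1/√(58.2 mH · 11.6 nF) = 38500 rad/s.
ζ = (R/2)·√(C/L) = (542/2)·√(11.6 nF/58.2 mH) = 0.121.
The damped frequency ω_d = ω_n√(1−ζ²) = 38200 rad/s. t_p = π/ω_d = 0.0000822 s.

t_p ≈ 0.0000822 s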